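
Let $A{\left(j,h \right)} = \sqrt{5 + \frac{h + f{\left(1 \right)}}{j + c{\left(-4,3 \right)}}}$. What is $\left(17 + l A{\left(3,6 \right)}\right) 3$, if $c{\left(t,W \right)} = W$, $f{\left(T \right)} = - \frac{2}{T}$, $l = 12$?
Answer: $51 + 12 \sqrt{51} \approx 136.7$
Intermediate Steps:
$A{\left(j,h \right)} = \sqrt{5 + \frac{-2 + h}{3 + j}}$ ($A{\left(j,h \right)} = \sqrt{5 + \frac{h - \frac{2}{1}}{j + 3}} = \sqrt{5 + \frac{h - 2}{3 + j}} = \sqrt{5 + \frac{-2 + h}{3 + j}}$)
$\left(17 + l A{\left(3,6 \right)}\right) 3 = \left(17 + 12 \sqrt{\frac{13 + 6 + 5 \cdot 3}{3 + 3}}\right) 3 = \left(17 + 12 \sqrt{\frac{13 + 6 + 15}{6}}\right) 3 = \left(17 + 12 \sqrt{\frac{1}{6} \cdot 34}\right) 3 = \left(17 + 12 \sqrt{\frac{17}{3}}\right) 3 = \left(17 + 12 \frac{\sqrt{51}}{3}\right) 3 = \left(17 + 4 \sqrt{51}\right) 3 = 51 + 12 \sqrt{51}$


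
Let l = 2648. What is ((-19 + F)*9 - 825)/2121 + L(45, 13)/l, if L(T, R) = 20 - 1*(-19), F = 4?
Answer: -819787/1872136 ≈ -0.43789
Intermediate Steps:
L(T, R) = 39 (L(T, R) = 20 + 19 = 39)
((-19 + F)*9 - 825)/2121 + L(45, 13)/l = ((-19 + 4)*9 - 825)/2121 + 39/2648 = (-15*9 - 825)*(1/2121) + 39*(1/2648) = (-135 - 825)*(1/2121) + 39/2648 = -960*1/2121 + 39/2648 = -320/707 + 39/2648 = -819787/1872136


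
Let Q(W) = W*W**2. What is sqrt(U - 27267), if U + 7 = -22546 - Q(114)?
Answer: 2*I*sqrt(382841) ≈ 1237.5*I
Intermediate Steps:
Q(W) = W**3
U = -1504097 (U = -7 + (-22546 - 1*114**3) = -7 + (-22546 - 1*1481544) = -7 + (-22546 - 1481544) = -7 - 1504090 = -1504097)
sqrt(U - 27267) = sqrt(-1504097 - 27267) = sqrt(-1531364) = 2*I*sqrt(382841)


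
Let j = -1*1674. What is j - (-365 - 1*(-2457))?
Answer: -3766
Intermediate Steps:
j = -1674
j - (-365 - 1*(-2457)) = -1674 - (-365 - 1*(-2457)) = -1674 - (-365 + 2457) = -1674 - 1*2092 = -1674 - 2092 = -3766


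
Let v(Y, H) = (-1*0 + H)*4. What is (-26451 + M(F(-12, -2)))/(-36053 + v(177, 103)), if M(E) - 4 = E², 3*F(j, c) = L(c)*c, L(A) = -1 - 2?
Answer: 26443/35641 ≈ 0.74193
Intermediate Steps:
L(A) = -3
v(Y, H) = 4*H (v(Y, H) = (0 + H)*4 = H*4 = 4*H)
F(j, c) = -c (F(j, c) = (-3*c)/3 = -c)
M(E) = 4 + E²
(-26451 + M(F(-12, -2)))/(-36053 + v(177, 103)) = (-26451 + (4 + (-1*(-2))²))/(-36053 + 4*103) = (-26451 + (4 + 2²))/(-36053 + 412) = (-26451 + (4 + 4))/(-35641) = (-26451 + 8)*(-1/35641) = -26443*(-1/35641) = 26443/35641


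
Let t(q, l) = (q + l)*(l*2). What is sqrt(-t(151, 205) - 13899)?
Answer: I*sqrt(159859) ≈ 399.82*I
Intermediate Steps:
t(q, l) = 2*l*(l + q) (t(q, l) = (l + q)*(2*l) = 2*l*(l + q))
sqrt(-t(151, 205) - 13899) = sqrt(-2*205*(205 + 151) - 13899) = sqrt(-2*205*356 - 13899) = sqrt(-1*145960 - 13899) = sqrt(-145960 - 13899) = sqrt(-159859) = I*sqrt(159859)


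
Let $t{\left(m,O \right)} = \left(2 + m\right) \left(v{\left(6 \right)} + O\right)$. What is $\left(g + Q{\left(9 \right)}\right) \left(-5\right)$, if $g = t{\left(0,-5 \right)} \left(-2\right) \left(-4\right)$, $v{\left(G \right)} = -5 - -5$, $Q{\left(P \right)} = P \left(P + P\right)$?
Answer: $-410$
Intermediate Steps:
$Q{\left(P \right)} = 2 P^{2}$ ($Q{\left(P \right)} = P 2 P = 2 P^{2}$)
$v{\left(G \right)} = 0$ ($v{\left(G \right)} = -5 + 5 = 0$)
$t{\left(m,O \right)} = O \left(2 + m\right)$ ($t{\left(m,O \right)} = \left(2 + m\right) \left(0 + O\right) = \left(2 + m\right) O = O \left(2 + m\right)$)
$g = -80$ ($g = - 5 \left(2 + 0\right) \left(-2\right) \left(-4\right) = \left(-5\right) 2 \left(-2\right) \left(-4\right) = \left(-10\right) \left(-2\right) \left(-4\right) = 20 \left(-4\right) = -80$)
$\left(g + Q{\left(9 \right)}\right) \left(-5\right) = \left(-80 + 2 \cdot 9^{2}\right) \left(-5\right) = \left(-80 + 2 \cdot 81\right) \left(-5\right) = \left(-80 + 162\right) \left(-5\right) = 82 \left(-5\right) = -410$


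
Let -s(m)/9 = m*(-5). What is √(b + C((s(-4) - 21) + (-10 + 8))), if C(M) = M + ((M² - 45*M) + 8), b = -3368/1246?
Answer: √19463232089/623 ≈ 223.93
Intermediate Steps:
s(m) = 45*m (s(m) = -9*m*(-5) = -(-45)*m = 45*m)
b = -1684/623 (b = -3368*1/1246 = -1684/623 ≈ -2.7030)
C(M) = 8 + M² - 44*M (C(M) = M + (8 + M² - 45*M) = 8 + M² - 44*M)
√(b + C((s(-4) - 21) + (-10 + 8))) = √(-1684/623 + (8 + ((45*(-4) - 21) + (-10 + 8))² - 44*((45*(-4) - 21) + (-10 + 8)))) = √(-1684/623 + (8 + ((-180 - 21) - 2)² - 44*((-180 - 21) - 2))) = √(-1684/623 + (8 + (-201 - 2)² - 44*(-201 - 2))) = √(-1684/623 + (8 + (-203)² - 44*(-203))) = √(-1684/623 + (8 + 41209 + 8932)) = √(-1684/623 + 50149) = √(31241143/623) = √19463232089/623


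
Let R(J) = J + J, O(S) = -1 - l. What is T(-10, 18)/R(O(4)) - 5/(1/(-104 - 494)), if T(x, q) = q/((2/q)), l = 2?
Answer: 2963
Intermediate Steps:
O(S) = -3 (O(S) = -1 - 1*2 = -1 - 2 = -3)
R(J) = 2*J
T(x, q) = q²/2 (T(x, q) = q*(q/2) = q²/2)
T(-10, 18)/R(O(4)) - 5/(1/(-104 - 494)) = ((½)*18²)/((2*(-3))) - 5/(1/(-104 - 494)) = ((½)*324)/(-6) - 5/(1/(-598)) = 162*(-⅙) - 5/(-1/598) = -27 - 5*(-598) = -27 + 2990 = 2963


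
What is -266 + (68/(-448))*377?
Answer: -36201/112 ≈ -323.22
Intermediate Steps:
-266 + (68/(-448))*377 = -266 + (68*(-1/448))*377 = -266 - 17/112*377 = -266 - 6409/112 = -36201/112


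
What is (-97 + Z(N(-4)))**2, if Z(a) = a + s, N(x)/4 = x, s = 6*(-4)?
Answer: 18769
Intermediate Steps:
s = -24
N(x) = 4*x
Z(a) = -24 + a (Z(a) = a - 24 = -24 + a)
(-97 + Z(N(-4)))**2 = (-97 + (-24 + 4*(-4)))**2 = (-97 + (-24 - 16))**2 = (-97 - 40)**2 = (-137)**2 = 18769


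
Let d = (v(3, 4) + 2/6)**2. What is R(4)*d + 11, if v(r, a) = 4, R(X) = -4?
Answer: -577/9 ≈ -64.111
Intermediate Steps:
d = 169/9 (d = (4 + 2/6)**2 = (4 + 2*(1/6))**2 = (4 + 1/3)**2 = (13/3)**2 = 169/9 ≈ 18.778)
R(4)*d + 11 = -4*169/9 + 11 = -676/9 + 11 = -577/9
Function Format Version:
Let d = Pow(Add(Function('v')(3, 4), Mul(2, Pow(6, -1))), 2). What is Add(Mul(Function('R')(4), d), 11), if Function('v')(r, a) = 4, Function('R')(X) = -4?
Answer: Rational(-577, 9) ≈ -64.111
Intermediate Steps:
d = Rational(169, 9) (d = Pow(Add(4, Mul(2, Pow(6, -1))), 2) = Pow(Add(4, Mul(2, Rational(1, 6))), 2) = Pow(Add(4, Rational(1, 3)), 2) = Pow(Rational(13, 3), 2) = Rational(169, 9) ≈ 18.778)
Add(Mul(Function('R')(4), d), 11) = Add(Mul(-4, Rational(169, 9)), 11) = Add(Rational(-676, 9), 11) = Rational(-577, 9)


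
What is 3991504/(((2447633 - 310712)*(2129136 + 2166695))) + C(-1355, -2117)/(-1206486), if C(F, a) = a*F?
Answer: -8777573479673606947/3691787429432270862 ≈ -2.3776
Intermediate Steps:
C(F, a) = F*a
3991504/(((2447633 - 310712)*(2129136 + 2166695))) + C(-1355, -2117)/(-1206486) = 3991504/(((2447633 - 310712)*(2129136 + 2166695))) - 1355*(-2117)/(-1206486) = 3991504/((2136921*4295831)) + 2868535*(-1/1206486) = 3991504/9179851476351 - 2868535/1206486 = -8777573479673606947/3691787429432270862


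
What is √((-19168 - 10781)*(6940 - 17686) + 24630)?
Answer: 2*√80464146 ≈ 17940.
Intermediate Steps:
√((-19168 - 10781)*(6940 - 17686) + 24630) = √(-29949*(-10746) + 24630) = √(321831954 + 24630) = √321856584 = 2*√80464146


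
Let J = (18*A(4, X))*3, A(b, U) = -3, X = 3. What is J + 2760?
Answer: 2598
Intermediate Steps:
J = -162 (J = (18*(-3))*3 = -54*3 = -162)
J + 2760 = -162 + 2760 = 2598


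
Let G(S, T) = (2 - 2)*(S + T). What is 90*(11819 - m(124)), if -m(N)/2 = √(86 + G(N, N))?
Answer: 1063710 + 180*√86 ≈ 1.0654e+6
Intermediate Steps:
G(S, T) = 0 (G(S, T) = 0*(S + T) = 0)
m(N) = -2*√86 (m(N) = -2*√(86 + 0) = -2*√86)
90*(11819 - m(124)) = 90*(11819 - (-2)*√86) = 90*(11819 + 2*√86) = 1063710 + 180*√86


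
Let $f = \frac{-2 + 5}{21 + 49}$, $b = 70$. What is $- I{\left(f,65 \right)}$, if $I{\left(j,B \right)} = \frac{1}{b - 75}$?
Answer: $\frac{1}{5} \approx 0.2$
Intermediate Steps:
$f = \frac{3}{70} \approx 0.042857$
$I{\left(j,B \right)} = - \frac{1}{5}$ ($I{\left(j,B \right)} = \frac{1}{70 - 75} = \frac{1}{-5} = - \frac{1}{5}$)
$- I{\left(f,65 \right)} = \left(-1\right) \left(- \frac{1}{5}\right) = \frac{1}{5}$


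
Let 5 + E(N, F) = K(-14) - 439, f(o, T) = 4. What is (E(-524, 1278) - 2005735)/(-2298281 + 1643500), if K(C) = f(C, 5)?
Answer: 2006175/654781 ≈ 3.0639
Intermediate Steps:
K(C) = 4
E(N, F) = -440 (E(N, F) = -5 + (4 - 439) = -5 - 435 = -440)
(E(-524, 1278) - 2005735)/(-2298281 + 1643500) = (-440 - 2005735)/(-2298281 + 1643500) = -2006175/(-654781) = -2006175*(-1/654781) = 2006175/654781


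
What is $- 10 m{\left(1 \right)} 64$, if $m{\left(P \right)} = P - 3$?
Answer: $1280$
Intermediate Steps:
$m{\left(P \right)} = -3 + P$
$- 10 m{\left(1 \right)} 64 = - 10 \left(-3 + 1\right) 64 = \left(-10\right) \left(-2\right) 64 = 20 \cdot 64 = 1280$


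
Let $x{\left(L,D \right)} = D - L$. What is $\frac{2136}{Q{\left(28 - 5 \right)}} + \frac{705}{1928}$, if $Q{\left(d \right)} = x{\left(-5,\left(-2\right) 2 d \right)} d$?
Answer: $- \frac{902501}{1285976} \approx -0.7018$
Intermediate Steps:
$Q{\left(d \right)} = d \left(5 - 4 d\right)$ ($Q{\left(d \right)} = \left(\left(-2\right) 2 d - -5\right) d = \left(- 4 d + 5\right) d = \left(5 - 4 d\right) d = d \left(5 - 4 d\right)$)
$\frac{2136}{Q{\left(28 - 5 \right)}} + \frac{705}{1928} = \frac{2136}{\left(28 - 5\right) \left(5 - 4 \left(28 - 5\right)\right)} + \frac{705}{1928} = \frac{2136}{23 \left(5 - 92\right)} + 705 \cdot \frac{1}{1928} = \frac{2136}{23 \left(5 - 92\right)} + \frac{705}{1928} = \frac{2136}{23 \left(-87\right)} + \frac{705}{1928} = \frac{2136}{-2001} + \frac{705}{1928} = 2136 \left(- \frac{1}{2001}\right) + \frac{705}{1928} = - \frac{712}{667} + \frac{705}{1928} = - \frac{902501}{1285976}$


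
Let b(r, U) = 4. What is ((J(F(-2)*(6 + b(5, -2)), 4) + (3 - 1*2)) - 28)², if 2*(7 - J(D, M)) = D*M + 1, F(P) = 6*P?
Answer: 192721/4 ≈ 48180.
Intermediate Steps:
J(D, M) = 13/2 - D*M/2 (J(D, M) = 7 - (D*M + 1)/2 = 7 - (1 + D*M)/2 = 7 + (-½ - D*M/2) = 13/2 - D*M/2)
((J(F(-2)*(6 + b(5, -2)), 4) + (3 - 1*2)) - 28)² = (((13/2 - ½*(6*(-2))*(6 + 4)*4) + (3 - 1*2)) - 28)² = (((13/2 - ½*(-12*10)*4) + (3 - 2)) - 28)² = (((13/2 - ½*(-120)*4) + 1) - 28)² = (((13/2 + 240) + 1) - 28)² = ((493/2 + 1) - 28)² = (495/2 - 28)² = (439/2)² = 192721/4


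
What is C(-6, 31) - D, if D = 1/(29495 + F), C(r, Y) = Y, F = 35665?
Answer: 2019959/65160 ≈ 31.000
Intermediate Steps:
D = 1/65160 (D = 1/(29495 + 35665) = 1/65160 ≈ 1.5347e-5)
C(-6, 31) - D = 31 - 1*1/65160 = 31 - 1/65160 = 2019959/65160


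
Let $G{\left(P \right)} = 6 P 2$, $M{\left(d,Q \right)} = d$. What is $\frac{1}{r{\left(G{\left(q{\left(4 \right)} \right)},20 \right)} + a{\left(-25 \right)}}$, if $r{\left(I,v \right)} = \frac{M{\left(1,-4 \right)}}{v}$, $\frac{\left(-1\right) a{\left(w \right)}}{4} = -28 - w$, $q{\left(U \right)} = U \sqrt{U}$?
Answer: $\frac{20}{241} \approx 0.082988$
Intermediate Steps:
$q{\left(U \right)} = U^{\frac{3}{2}}$
$G{\left(P \right)} = 12 P$
$a{\left(w \right)} = 112 + 4 w$ ($a{\left(w \right)} = - 4 \left(-28 - w\right) = 112 + 4 w$)
$r{\left(I,v \right)} = \frac{1}{v}$ ($r{\left(I,v \right)} = 1 \frac{1}{v} = \frac{1}{v}$)
$\frac{1}{r{\left(G{\left(q{\left(4 \right)} \right)},20 \right)} + a{\left(-25 \right)}} = \frac{1}{\frac{1}{20} + \left(112 + 4 \left(-25\right)\right)} = \frac{1}{\frac{1}{20} + \left(112 - 100\right)} = \frac{1}{\frac{1}{20} + 12} = \frac{1}{\frac{241}{20}} = \frac{20}{241}$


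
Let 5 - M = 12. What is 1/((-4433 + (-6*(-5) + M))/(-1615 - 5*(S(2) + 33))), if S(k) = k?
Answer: 179/441 ≈ 0.40590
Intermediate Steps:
M = -7 (M = 5 - 1*12 = 5 - 12 = -7)
1/((-4433 + (-6*(-5) + M))/(-1615 - 5*(S(2) + 33))) = 1/((-4433 + (-6*(-5) - 7))/(-1615 - 5*(2 + 33))) = 1/((-4433 + (30 - 7))/(-1615 - 5*35)) = 1/((-4433 + 23)/(-1615 - 175)) = 1/(-4410/(-1790)) = 1/(-4410*(-1/1790)) = 1/(441/179) = 179/441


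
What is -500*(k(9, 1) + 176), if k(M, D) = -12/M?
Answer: -262000/3 ≈ -87333.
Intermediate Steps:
-500*(k(9, 1) + 176) = -500*(-12/9 + 176) = -500*(-12*⅑ + 176) = -500*(-4/3 + 176) = -500*524/3 = -262000/3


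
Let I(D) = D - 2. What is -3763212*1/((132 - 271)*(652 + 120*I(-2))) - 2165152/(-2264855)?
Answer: 2143723492069/13537038335 ≈ 158.36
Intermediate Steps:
I(D) = -2 + D
-3763212*1/((132 - 271)*(652 + 120*I(-2))) - 2165152/(-2264855) = -3763212*1/((132 - 271)*(652 + 120*(-2 - 2))) - 2165152/(-2264855) = -3763212*(-1/(139*(652 + 120*(-4)))) - 2165152*(-1/2264855) = -3763212*(-1/(139*(652 - 480))) + 2165152/2264855 = -3763212/((-139*172)) + 2165152/2264855 = -3763212/(-23908) + 2165152/2264855 = -3763212*(-1/23908) + 2165152/2264855 = 940803/5977 + 2165152/2264855 = 2143723492069/13537038335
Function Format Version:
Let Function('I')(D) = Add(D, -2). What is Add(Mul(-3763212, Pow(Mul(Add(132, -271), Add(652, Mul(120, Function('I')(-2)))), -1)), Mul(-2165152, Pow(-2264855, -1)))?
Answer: Rational(2143723492069, 13537038335) ≈ 158.36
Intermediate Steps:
Function('I')(D) = Add(-2, D)
Add(Mul(-3763212, Pow(Mul(Add(132, -271), Add(652, Mul(120, Function('I')(-2)))), -1)), Mul(-2165152, Pow(-2264855, -1))) = Add(Mul(-3763212, Pow(Mul(Add(132, -271), Add(652, Mul(120, Add(-2, -2)))), -1)), Mul(-2165152, Pow(-2264855, -1))) = Add(Mul(-3763212, Pow(Mul(-139, Add(652, Mul(120, -4))), -1)), Mul(-2165152, Rational(-1, 2264855))) = Add(Mul(-3763212, Pow(Mul(-139, Add(652, -480)), -1)), Rational(2165152, 2264855)) = Add(Mul(-3763212, Pow(Mul(-139, 172), -1)), Rational(2165152, 2264855)) = Add(Mul(-3763212, Pow(-23908, -1)), Rational(2165152, 2264855)) = Add(Mul(-3763212, Rational(-1, 23908)), Rational(2165152, 2264855)) = Add(Rational(940803, 5977), Rational(2165152, 2264855)) = Rational(2143723492069, 13537038335)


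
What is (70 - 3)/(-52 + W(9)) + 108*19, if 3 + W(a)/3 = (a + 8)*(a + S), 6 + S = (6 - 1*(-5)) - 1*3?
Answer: 1026067/500 ≈ 2052.1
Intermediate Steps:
S = 2 (S = -6 + ((6 - 1*(-5)) - 1*3) = -6 + ((6 + 5) - 3) = -6 + (11 - 3) = -6 + 8 = 2)
W(a) = -9 + 3*(2 + a)*(8 + a) (W(a) = -9 + 3*((a + 8)*(a + 2)) = -9 + 3*((8 + a)*(2 + a)) = -9 + 3*((2 + a)*(8 + a)) = -9 + 3*(2 + a)*(8 + a))
(70 - 3)/(-52 + W(9)) + 108*19 = (70 - 3)/(-52 + (39 + 3*9² + 30*9)) + 108*19 = 67/(-52 + (39 + 3*81 + 270)) + 2052 = 67/(-52 + (39 + 243 + 270)) + 2052 = 67/(-52 + 552) + 2052 = 67/500 + 2052 = 1026067/500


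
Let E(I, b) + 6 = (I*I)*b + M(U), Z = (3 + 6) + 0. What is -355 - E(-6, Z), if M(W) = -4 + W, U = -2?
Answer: -667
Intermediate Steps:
Z = 9 (Z = 9 + 0 = 9)
E(I, b) = -12 + b*I² (E(I, b) = -6 + ((I*I)*b + (-4 - 2)) = -6 + (I²*b - 6) = -6 + (b*I² - 6) = -6 + (-6 + b*I²) = -12 + b*I²)
-355 - E(-6, Z) = -355 - (-12 + 9*(-6)²) = -355 - (-12 + 9*36) = -355 - (-12 + 324) = -355 - 1*312 = -355 - 312 = -667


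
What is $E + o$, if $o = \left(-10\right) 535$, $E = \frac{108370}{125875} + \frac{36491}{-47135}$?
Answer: $- \frac{1269666690137}{237324725} \approx -5349.9$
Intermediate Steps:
$E = \frac{20588613}{237324725}$ ($E = 108370 \cdot \frac{1}{125875} + 36491 \left(- \frac{1}{47135}\right) = \frac{21674}{25175} - \frac{36491}{47135} = \frac{20588613}{237324725} \approx 0.086753$)
$o = -5350$
$E + o = \frac{20588613}{237324725} - 5350 = - \frac{1269666690137}{237324725}$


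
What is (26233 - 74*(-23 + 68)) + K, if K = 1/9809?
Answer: 224655528/9809 ≈ 22903.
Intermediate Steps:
K = 1/9809 ≈ 0.00010195
(26233 - 74*(-23 + 68)) + K = (26233 - 74*(-23 + 68)) + 1/9809 = (26233 - 74*45) + 1/9809 = (26233 - 3330) + 1/9809 = 22903 + 1/9809 = 224655528/9809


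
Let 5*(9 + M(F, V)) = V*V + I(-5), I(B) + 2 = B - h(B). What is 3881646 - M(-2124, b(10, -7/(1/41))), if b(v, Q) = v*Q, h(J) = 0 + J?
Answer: 11171377/5 ≈ 2.2343e+6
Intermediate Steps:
h(J) = J
I(B) = -2 (I(B) = -2 + (B - B) = -2 + 0 = -2)
b(v, Q) = Q*v
M(F, V) = -47/5 + V²/5 (M(F, V) = -9 + (V*V - 2)/5 = -9 + (V² - 2)/5 = -9 + (-2 + V²)/5 = -9 + (-⅖ + V²/5) = -47/5 + V²/5)
3881646 - M(-2124, b(10, -7/(1/41))) = 3881646 - (-47/5 + (-7/(1/41)*10)²/5) = 3881646 - (-47/5 + (-7/1/41*10)²/5) = 3881646 - (-47/5 + (-7*41*10)²/5) = 3881646 - (-47/5 + (-287*10)²/5) = 3881646 - (-47/5 + (⅕)*(-2870)²) = 3881646 - (-47/5 + (⅕)*8236900) = 3881646 - (-47/5 + 1647380) = 3881646 - 1*8236853/5 = 3881646 - 8236853/5 = 11171377/5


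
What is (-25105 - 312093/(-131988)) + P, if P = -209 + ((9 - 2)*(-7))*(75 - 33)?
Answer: -1204154481/43996 ≈ -27370.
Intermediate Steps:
P = -2267 (P = -209 + (7*(-7))*42 = -209 - 49*42 = -209 - 2058 = -2267)
(-25105 - 312093/(-131988)) + P = (-25105 - 312093/(-131988)) - 2267 = (-25105 - 312093*(-1/131988)) - 2267 = (-25105 + 104031/43996) - 2267 = -1104415549/43996 - 2267 = -1204154481/43996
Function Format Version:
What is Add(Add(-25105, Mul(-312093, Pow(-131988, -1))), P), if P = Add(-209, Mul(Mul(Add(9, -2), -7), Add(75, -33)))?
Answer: Rational(-1204154481, 43996) ≈ -27370.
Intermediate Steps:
P = -2267 (P = Add(-209, Mul(Mul(7, -7), 42)) = Add(-209, Mul(-49, 42)) = Add(-209, -2058) = -2267)
Add(Add(-25105, Mul(-312093, Pow(-131988, -1))), P) = Add(Add(-25105, Mul(-312093, Pow(-131988, -1))), -2267) = Add(Add(-25105, Mul(-312093, Rational(-1, 131988))), -2267) = Add(Add(-25105, Rational(104031, 43996)), -2267) = Add(Rational(-1104415549, 43996), -2267) = Rational(-1204154481, 43996)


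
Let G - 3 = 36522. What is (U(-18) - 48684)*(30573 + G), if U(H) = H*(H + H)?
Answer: -3223119528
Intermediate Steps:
U(H) = 2*H² (U(H) = H*(2*H) = 2*H²)
G = 36525 (G = 3 + 36522 = 36525)
(U(-18) - 48684)*(30573 + G) = (2*(-18)² - 48684)*(30573 + 36525) = (2*324 - 48684)*67098 = (648 - 48684)*67098 = -48036*67098 = -3223119528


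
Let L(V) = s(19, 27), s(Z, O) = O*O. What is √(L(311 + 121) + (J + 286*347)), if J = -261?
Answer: 13*√590 ≈ 315.77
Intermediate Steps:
s(Z, O) = O²
L(V) = 729 (L(V) = 27² = 729)
√(L(311 + 121) + (J + 286*347)) = √(729 + (-261 + 286*347)) = √(729 + (-261 + 99242)) = √(729 + 98981) = √99710 = 13*√590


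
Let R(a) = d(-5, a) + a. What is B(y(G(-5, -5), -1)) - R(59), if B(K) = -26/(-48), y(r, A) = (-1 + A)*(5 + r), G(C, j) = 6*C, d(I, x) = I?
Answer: -1283/24 ≈ -53.458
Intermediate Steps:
R(a) = -5 + a
B(K) = 13/24 (B(K) = -26*(-1/48) = 13/24)
B(y(G(-5, -5), -1)) - R(59) = 13/24 - (-5 + 59) = 13/24 - 1*54 = 13/24 - 54 = -1283/24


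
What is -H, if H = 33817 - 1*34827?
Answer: 1010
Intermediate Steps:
H = -1010 (H = 33817 - 34827 = -1010)
-H = -1*(-1010) = 1010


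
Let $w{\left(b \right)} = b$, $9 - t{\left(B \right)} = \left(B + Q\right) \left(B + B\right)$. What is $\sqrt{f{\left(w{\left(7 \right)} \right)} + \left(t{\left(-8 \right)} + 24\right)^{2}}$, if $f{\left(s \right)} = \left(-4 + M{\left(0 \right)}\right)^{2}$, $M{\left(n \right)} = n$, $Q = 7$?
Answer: $\sqrt{305} \approx 17.464$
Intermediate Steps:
$t{\left(B \right)} = 9 - 2 B \left(7 + B\right)$ ($t{\left(B \right)} = 9 - \left(B + 7\right) \left(B + B\right) = 9 - \left(7 + B\right) 2 B = 9 - 2 B \left(7 + B\right)$)
$f{\left(s \right)} = 16$ ($f{\left(s \right)} = \left(-4 + 0\right)^{2} = \left(-4\right)^{2} = 16$)
$\sqrt{f{\left(w{\left(7 \right)} \right)} + \left(t{\left(-8 \right)} + 24\right)^{2}} = \sqrt{16 + \left(\left(9 - -112 - 2 \left(-8\right)^{2}\right) + 24\right)^{2}} = \sqrt{16 + \left(\left(9 + 112 - 128\right) + 24\right)^{2}} = \sqrt{16 + \left(-7 + 24\right)^{2}} = \sqrt{16 + 17^{2}} = \sqrt{16 + 289} = \sqrt{305}$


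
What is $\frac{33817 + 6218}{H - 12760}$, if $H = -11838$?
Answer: $- \frac{40035}{24598} \approx -1.6276$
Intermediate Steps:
$\frac{33817 + 6218}{H - 12760} = \frac{33817 + 6218}{-11838 - 12760} = \frac{40035}{-24598} = 40035 \left(- \frac{1}{24598}\right) = - \frac{40035}{24598}$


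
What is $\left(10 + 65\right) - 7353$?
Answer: $-7278$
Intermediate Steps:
$\left(10 + 65\right) - 7353 = 75 - 7353 = -7278$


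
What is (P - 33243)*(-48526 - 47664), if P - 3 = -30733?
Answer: 6153562870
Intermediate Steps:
P = -30730 (P = 3 - 30733 = -30730)
(P - 33243)*(-48526 - 47664) = (-30730 - 33243)*(-48526 - 47664) = -63973*(-96190) = 6153562870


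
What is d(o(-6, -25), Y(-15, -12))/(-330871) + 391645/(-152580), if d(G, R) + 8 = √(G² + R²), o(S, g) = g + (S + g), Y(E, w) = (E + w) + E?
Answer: -25918686551/10096859436 ≈ -2.5670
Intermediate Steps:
Y(E, w) = w + 2*E
o(S, g) = S + 2*g
d(G, R) = -8 + √(G² + R²)
d(o(-6, -25), Y(-15, -12))/(-330871) + 391645/(-152580) = (-8 + √((-6 + 2*(-25))² + (-12 + 2*(-15))²))/(-330871) + 391645/(-152580) = (-8 + √((-6 - 50)² + (-12 - 30)²))*(-1/330871) + 391645*(-1/152580) = (-8 + √((-56)² + (-42)²))*(-1/330871) - 78329/30516 = (-8 + √(3136 + 1764))*(-1/330871) - 78329/30516 = (-8 + √4900)*(-1/330871) - 78329/30516 = (-8 + 70)*(-1/330871) - 78329/30516 = 62*(-1/330871) - 78329/30516 = -62/330871 - 78329/30516 = -25918686551/10096859436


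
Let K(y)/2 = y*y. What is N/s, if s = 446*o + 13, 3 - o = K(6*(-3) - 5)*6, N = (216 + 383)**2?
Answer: -358801/2829857 ≈ -0.12679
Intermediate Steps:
K(y) = 2*y**2 (K(y) = 2*(y*y) = 2*y**2)
N = 358801 (N = 599**2 = 358801)
o = -6345 (o = 3 - 2*(6*(-3) - 5)**2*6 = 3 - 2*(-18 - 5)**2*6 = 3 - 2*(-23)**2*6 = 3 - 2*529*6 = 3 - 1058*6 = 3 - 1*6348 = 3 - 6348 = -6345)
s = -2829857 (s = 446*(-6345) + 13 = -2829870 + 13 = -2829857)
N/s = 358801/(-2829857) = 358801*(-1/2829857) = -358801/2829857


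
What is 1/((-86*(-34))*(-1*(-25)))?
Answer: 1/73100 ≈ 1.3680e-5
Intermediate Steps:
1/((-86*(-34))*(-1*(-25))) = 1/(2924*25) = 1/73100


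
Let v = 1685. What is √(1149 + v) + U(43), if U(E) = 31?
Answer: 31 + √2834 ≈ 84.235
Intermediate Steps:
√(1149 + v) + U(43) = √(1149 + 1685) + 31 = √2834 + 31 = 31 + √2834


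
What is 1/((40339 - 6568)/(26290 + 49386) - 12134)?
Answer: -75676/918218813 ≈ -8.2416e-5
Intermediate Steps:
1/((40339 - 6568)/(26290 + 49386) - 12134) = 1/(33771/75676 - 12134) = 1/(-918218813/75676) = -75676/918218813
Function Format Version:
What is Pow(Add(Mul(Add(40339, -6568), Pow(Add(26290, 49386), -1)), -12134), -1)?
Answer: Rational(-75676, 918218813) ≈ -8.2416e-5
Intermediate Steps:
Pow(Add(Mul(Add(40339, -6568), Pow(Add(26290, 49386), -1)), -12134), -1) = Pow(Add(Mul(33771, Pow(75676, -1)), -12134), -1) = Pow(Add(Mul(33771, Rational(1, 75676)), -12134), -1) = Pow(Add(Rational(33771, 75676), -12134), -1) = Pow(Rational(-918218813, 75676), -1) = Rational(-75676, 918218813)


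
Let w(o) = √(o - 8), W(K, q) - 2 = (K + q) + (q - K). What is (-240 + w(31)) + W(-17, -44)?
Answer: -326 + √23 ≈ -321.20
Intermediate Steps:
W(K, q) = 2 + 2*q (W(K, q) = 2 + ((K + q) + (q - K)) = 2 + 2*q)
w(o) = √(-8 + o)
(-240 + w(31)) + W(-17, -44) = (-240 + √(-8 + 31)) + (2 + 2*(-44)) = (-240 + √23) + (2 - 88) = (-240 + √23) - 86 = -326 + √23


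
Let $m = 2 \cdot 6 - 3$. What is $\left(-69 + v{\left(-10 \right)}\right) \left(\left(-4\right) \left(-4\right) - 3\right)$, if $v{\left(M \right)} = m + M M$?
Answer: $520$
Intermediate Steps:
$m = 9$ ($m = 12 - 3 = 9$)
$v{\left(M \right)} = 9 + M^{2}$ ($v{\left(M \right)} = 9 + M M = 9 + M^{2}$)
$\left(-69 + v{\left(-10 \right)}\right) \left(\left(-4\right) \left(-4\right) - 3\right) = \left(-69 + \left(9 + \left(-10\right)^{2}\right)\right) \left(\left(-4\right) \left(-4\right) - 3\right) = \left(-69 + \left(9 + 100\right)\right) \left(16 - 3\right) = \left(-69 + 109\right) 13 = 40 \cdot 13 = 520$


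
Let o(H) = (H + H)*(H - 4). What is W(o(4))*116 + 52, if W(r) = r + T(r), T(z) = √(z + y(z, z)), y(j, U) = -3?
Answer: 52 + 116*I*√3 ≈ 52.0 + 200.92*I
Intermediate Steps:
o(H) = 2*H*(-4 + H) (o(H) = (2*H)*(-4 + H) = 2*H*(-4 + H))
T(z) = √(-3 + z) (T(z) = √(z - 3) = √(-3 + z))
W(r) = r + √(-3 + r)
W(o(4))*116 + 52 = (2*4*(-4 + 4) + √(-3 + 2*4*(-4 + 4)))*116 + 52 = (2*4*0 + √(-3 + 2*4*0))*116 + 52 = (0 + √(-3 + 0))*116 + 52 = (0 + √(-3))*116 + 52 = (0 + I*√3)*116 + 52 = (I*√3)*116 + 52 = 116*I*√3 + 52 = 52 + 116*I*√3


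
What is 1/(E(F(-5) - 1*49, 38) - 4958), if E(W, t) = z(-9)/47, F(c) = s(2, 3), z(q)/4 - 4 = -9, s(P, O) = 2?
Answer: -47/233046 ≈ -0.00020168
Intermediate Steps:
z(q) = -20 (z(q) = 16 + 4*(-9) = 16 - 36 = -20)
F(c) = 2
E(W, t) = -20/47
1/(E(F(-5) - 1*49, 38) - 4958) = 1/(-20/47 - 4958) = 1/(-233046/47) = -47/233046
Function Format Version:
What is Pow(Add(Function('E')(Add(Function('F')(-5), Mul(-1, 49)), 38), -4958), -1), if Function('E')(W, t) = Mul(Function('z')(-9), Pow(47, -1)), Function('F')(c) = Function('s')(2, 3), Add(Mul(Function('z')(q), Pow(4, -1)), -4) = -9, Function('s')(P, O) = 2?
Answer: Rational(-47, 233046) ≈ -0.00020168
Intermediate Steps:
Function('z')(q) = -20 (Function('z')(q) = Add(16, Mul(4, -9)) = Add(16, -36) = -20)
Function('F')(c) = 2
Function('E')(W, t) = Rational(-20, 47) (Function('E')(W, t) = Mul(-20, Pow(47, -1)) = Mul(-20, Rational(1, 47)) = Rational(-20, 47))
Pow(Add(Function('E')(Add(Function('F')(-5), Mul(-1, 49)), 38), -4958), -1) = Pow(Add(Rational(-20, 47), -4958), -1) = Pow(Rational(-233046, 47), -1) = Rational(-47, 233046)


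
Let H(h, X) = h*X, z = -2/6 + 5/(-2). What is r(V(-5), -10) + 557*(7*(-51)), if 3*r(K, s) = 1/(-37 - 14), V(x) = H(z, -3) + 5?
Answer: -30423898/153 ≈ -1.9885e+5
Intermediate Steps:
z = -17/6 (z = -2*⅙ + 5*(-½) = -⅓ - 5/2 = -17/6 ≈ -2.8333)
H(h, X) = X*h
V(x) = 27/2 (V(x) = -3*(-17/6) + 5 = 17/2 + 5 = 27/2)
r(K, s) = -1/153 (r(K, s) = 1/(3*(-37 - 14)) = (⅓)/(-51) = (⅓)*(-1/51) = -1/153)
r(V(-5), -10) + 557*(7*(-51)) = -1/153 + 557*(7*(-51)) = -1/153 + 557*(-357) = -1/153 - 198849 = -30423898/153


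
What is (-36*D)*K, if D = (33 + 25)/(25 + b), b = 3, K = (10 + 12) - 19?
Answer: -1566/7 ≈ -223.71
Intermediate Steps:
K = 3 (K = 22 - 19 = 3)
D = 29/14 (D = (33 + 25)/(25 + 3) = 58/28 = 58*(1/28) = 29/14 ≈ 2.0714)
(-36*D)*K = -36*29/14*3 = -522/7*3 = -1566/7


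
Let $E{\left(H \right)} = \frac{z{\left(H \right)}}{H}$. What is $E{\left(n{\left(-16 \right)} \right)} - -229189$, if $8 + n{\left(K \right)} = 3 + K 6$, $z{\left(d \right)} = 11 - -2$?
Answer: $\frac{23148076}{101} \approx 2.2919 \cdot 10^{5}$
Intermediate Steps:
$z{\left(d \right)} = 13$ ($z{\left(d \right)} = 11 + 2 = 13$)
$n{\left(K \right)} = -5 + 6 K$ ($n{\left(K \right)} = -8 + \left(3 + K 6\right) = -8 + \left(3 + 6 K\right) = -5 + 6 K$)
$E{\left(H \right)} = \frac{13}{H}$
$E{\left(n{\left(-16 \right)} \right)} - -229189 = \frac{13}{-5 + 6 \left(-16\right)} - -229189 = \frac{13}{-5 - 96} + 229189 = \frac{13}{-101} + 229189 = 13 \left(- \frac{1}{101}\right) + 229189 = - \frac{13}{101} + 229189 = \frac{23148076}{101}$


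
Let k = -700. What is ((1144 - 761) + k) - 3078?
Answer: -3395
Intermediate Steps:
((1144 - 761) + k) - 3078 = ((1144 - 761) - 700) - 3078 = (383 - 700) - 3078 = -317 - 3078 = -3395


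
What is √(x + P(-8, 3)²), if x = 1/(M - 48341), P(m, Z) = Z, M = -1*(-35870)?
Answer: √1399720098/12471 ≈ 3.0000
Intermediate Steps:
M = 35870
x = -1/12471 (x = 1/(35870 - 48341) = 1/(-12471) = -1/12471 ≈ -8.0186e-5)
√(x + P(-8, 3)²) = √(-1/12471 + 3²) = √(-1/12471 + 9) = √(112238/12471) = √1399720098/12471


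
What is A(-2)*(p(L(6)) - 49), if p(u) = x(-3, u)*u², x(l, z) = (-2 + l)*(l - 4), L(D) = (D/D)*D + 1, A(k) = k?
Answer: -3332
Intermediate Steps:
L(D) = 1 + D (L(D) = 1*D + 1 = D + 1 = 1 + D)
x(l, z) = (-4 + l)*(-2 + l) (x(l, z) = (-2 + l)*(-4 + l) = (-4 + l)*(-2 + l))
p(u) = 35*u² (p(u) = (8 + (-3)² - 6*(-3))*u² = (8 + 9 + 18)*u² = 35*u²)
A(-2)*(p(L(6)) - 49) = -2*(35*(1 + 6)² - 49) = -2*(35*7² - 49) = -2*(35*49 - 49) = -2*(1715 - 49) = -2*1666 = -3332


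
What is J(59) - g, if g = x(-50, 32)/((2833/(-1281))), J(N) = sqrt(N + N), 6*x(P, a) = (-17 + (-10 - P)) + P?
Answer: -11529/5666 + sqrt(118) ≈ 8.8280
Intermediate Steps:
x(P, a) = -9/2 (x(P, a) = ((-17 + (-10 - P)) + P)/6 = ((-27 - P) + P)/6 = (1/6)*(-27) = -9/2)
J(N) = sqrt(2)*sqrt(N) (J(N) = sqrt(2*N) = sqrt(2)*sqrt(N))
g = 11529/5666 (g = -9/(2*(2833/(-1281))) = -9/(2*(2833*(-1/1281))) = -9/(2*(-2833/1281)) = -9/2*(-1281/2833) = 11529/5666 ≈ 2.0348)
J(59) - g = sqrt(2)*sqrt(59) - 1*11529/5666 = sqrt(118) - 11529/5666 = -11529/5666 + sqrt(118)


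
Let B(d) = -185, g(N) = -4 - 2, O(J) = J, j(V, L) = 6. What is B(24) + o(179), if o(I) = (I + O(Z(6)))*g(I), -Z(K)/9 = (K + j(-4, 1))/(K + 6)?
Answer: -1205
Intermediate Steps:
Z(K) = -9 (Z(K) = -9*(K + 6)/(K + 6) = -9*(6 + K)/(6 + K) = -9*1 = -9)
g(N) = -6
o(I) = 54 - 6*I (o(I) = (I - 9)*(-6) = (-9 + I)*(-6) = 54 - 6*I)
B(24) + o(179) = -185 + (54 - 6*179) = -185 + (54 - 1074) = -185 - 1020 = -1205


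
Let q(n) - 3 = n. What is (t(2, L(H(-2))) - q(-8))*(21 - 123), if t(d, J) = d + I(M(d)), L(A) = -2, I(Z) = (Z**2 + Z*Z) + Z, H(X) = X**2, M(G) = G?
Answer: -1734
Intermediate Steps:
q(n) = 3 + n
I(Z) = Z + 2*Z**2 (I(Z) = (Z**2 + Z**2) + Z = 2*Z**2 + Z = Z + 2*Z**2)
t(d, J) = d + d*(1 + 2*d)
(t(2, L(H(-2))) - q(-8))*(21 - 123) = (2*2*(1 + 2) - (3 - 8))*(21 - 123) = (2*2*3 - 1*(-5))*(-102) = (12 + 5)*(-102) = 17*(-102) = -1734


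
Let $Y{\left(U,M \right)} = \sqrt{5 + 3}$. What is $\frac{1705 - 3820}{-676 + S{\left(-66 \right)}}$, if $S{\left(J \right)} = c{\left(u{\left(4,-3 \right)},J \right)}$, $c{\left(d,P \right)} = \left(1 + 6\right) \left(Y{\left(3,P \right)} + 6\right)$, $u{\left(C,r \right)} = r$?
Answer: $\frac{670455}{200782} + \frac{14805 \sqrt{2}}{200782} \approx 3.4435$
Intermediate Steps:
$Y{\left(U,M \right)} = 2 \sqrt{2}$ ($Y{\left(U,M \right)} = \sqrt{8} = 2 \sqrt{2}$)
$c{\left(d,P \right)} = 42 + 14 \sqrt{2}$ ($c{\left(d,P \right)} = \left(1 + 6\right) \left(2 \sqrt{2} + 6\right) = 7 \left(6 + 2 \sqrt{2}\right) = 42 + 14 \sqrt{2}$)
$S{\left(J \right)} = 42 + 14 \sqrt{2}$
$\frac{1705 - 3820}{-676 + S{\left(-66 \right)}} = \frac{1705 - 3820}{-676 + \left(42 + 14 \sqrt{2}\right)} = - \frac{2115}{-634 + 14 \sqrt{2}}$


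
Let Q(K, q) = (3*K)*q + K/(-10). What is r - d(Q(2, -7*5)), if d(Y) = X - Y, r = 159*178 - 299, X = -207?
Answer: 139999/5 ≈ 28000.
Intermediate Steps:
Q(K, q) = -K/10 + 3*K*q (Q(K, q) = 3*K*q + K*(-⅒) = 3*K*q - K/10 = -K/10 + 3*K*q)
r = 28003 (r = 28302 - 299 = 28003)
d(Y) = -207 - Y
r - d(Q(2, -7*5)) = 28003 - (-207 - 2*(-1 + 30*(-7*5))/10) = 28003 - (-207 - 2*(-1 + 30*(-35))/10) = 28003 - (-207 - 2*(-1 - 1050)/10) = 28003 - (-207 - 2*(-1051)/10) = 28003 - (-207 - 1*(-1051/5)) = 28003 - (-207 + 1051/5) = 28003 - 1*16/5 = 28003 - 16/5 = 139999/5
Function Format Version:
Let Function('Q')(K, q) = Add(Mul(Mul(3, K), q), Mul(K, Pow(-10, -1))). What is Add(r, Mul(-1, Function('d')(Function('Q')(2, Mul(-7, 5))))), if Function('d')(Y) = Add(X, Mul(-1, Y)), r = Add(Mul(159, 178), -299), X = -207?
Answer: Rational(139999, 5) ≈ 28000.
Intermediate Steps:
Function('Q')(K, q) = Add(Mul(Rational(-1, 10), K), Mul(3, K, q)) (Function('Q')(K, q) = Add(Mul(3, K, q), Mul(K, Rational(-1, 10))) = Add(Mul(3, K, q), Mul(Rational(-1, 10), K)) = Add(Mul(Rational(-1, 10), K), Mul(3, K, q)))
r = 28003 (r = Add(28302, -299) = 28003)
Function('d')(Y) = Add(-207, Mul(-1, Y))
Add(r, Mul(-1, Function('d')(Function('Q')(2, Mul(-7, 5))))) = Add(28003, Mul(-1, Add(-207, Mul(-1, Mul(Rational(1, 10), 2, Add(-1, Mul(30, Mul(-7, 5)))))))) = Add(28003, Mul(-1, Add(-207, Mul(-1, Mul(Rational(1, 10), 2, Add(-1, Mul(30, -35))))))) = Add(28003, Mul(-1, Add(-207, Mul(-1, Mul(Rational(1, 10), 2, Add(-1, -1050)))))) = Add(28003, Mul(-1, Add(-207, Mul(-1, Mul(Rational(1, 10), 2, -1051))))) = Add(28003, Mul(-1, Add(-207, Mul(-1, Rational(-1051, 5))))) = Add(28003, Mul(-1, Add(-207, Rational(1051, 5)))) = Add(28003, Mul(-1, Rational(16, 5))) = Add(28003, Rational(-16, 5)) = Rational(139999, 5)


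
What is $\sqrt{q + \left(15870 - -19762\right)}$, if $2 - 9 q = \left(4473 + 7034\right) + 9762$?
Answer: $\sqrt{33269} \approx 182.4$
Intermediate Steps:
$q = -2363$ ($q = \frac{2}{9} - \frac{\left(4473 + 7034\right) + 9762}{9} = \frac{2}{9} - \frac{11507 + 9762}{9} = \frac{2}{9} - \frac{21269}{9} = -2363$)
$\sqrt{q + \left(15870 - -19762\right)} = \sqrt{-2363 + \left(15870 - -19762\right)} = \sqrt{-2363 + \left(15870 + 19762\right)} = \sqrt{-2363 + 35632} = \sqrt{33269}$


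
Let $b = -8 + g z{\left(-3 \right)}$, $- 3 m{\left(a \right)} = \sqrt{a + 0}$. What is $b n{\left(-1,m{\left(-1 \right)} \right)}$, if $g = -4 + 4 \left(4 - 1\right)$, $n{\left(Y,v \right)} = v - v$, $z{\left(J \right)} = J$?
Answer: $0$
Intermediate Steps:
$m{\left(a \right)} = - \frac{\sqrt{a}}{3}$ ($m{\left(a \right)} = - \frac{\sqrt{a + 0}}{3} = - \frac{\sqrt{a}}{3}$)
$n{\left(Y,v \right)} = 0$
$g = 8$ ($g = -4 + 4 \left(4 - 1\right) = -4 + 4 \cdot 3 = -4 + 12 = 8$)
$b = -32$ ($b = -8 + 8 \left(-3\right) = -8 - 24 = -32$)
$b n{\left(-1,m{\left(-1 \right)} \right)} = \left(-32\right) 0 = 0$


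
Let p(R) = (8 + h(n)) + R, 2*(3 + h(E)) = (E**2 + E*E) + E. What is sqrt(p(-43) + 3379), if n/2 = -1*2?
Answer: sqrt(3355) ≈ 57.922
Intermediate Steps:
n = -4 (n = 2*(-1*2) = 2*(-2) = -4)
h(E) = -3 + E**2 + E/2 (h(E) = -3 + ((E**2 + E*E) + E)/2 = -3 + ((E**2 + E**2) + E)/2 = -3 + (2*E**2 + E)/2 = -3 + (E + 2*E**2)/2 = -3 + (E**2 + E/2) = -3 + E**2 + E/2)
p(R) = 19 + R (p(R) = (8 + (-3 + (-4)**2 + (1/2)*(-4))) + R = (8 + (-3 + 16 - 2)) + R = (8 + 11) + R = 19 + R)
sqrt(p(-43) + 3379) = sqrt((19 - 43) + 3379) = sqrt(-24 + 3379) = sqrt(3355)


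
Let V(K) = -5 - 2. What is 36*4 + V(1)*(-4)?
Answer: 172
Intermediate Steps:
V(K) = -7
36*4 + V(1)*(-4) = 36*4 - 7*(-4) = 144 + 28 = 172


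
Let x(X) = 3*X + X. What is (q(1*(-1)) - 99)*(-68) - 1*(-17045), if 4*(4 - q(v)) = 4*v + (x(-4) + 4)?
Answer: 23233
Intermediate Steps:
x(X) = 4*X
q(v) = 7 - v (q(v) = 4 - (4*v + (4*(-4) + 4))/4 = 4 - (4*v + (-16 + 4))/4 = 4 - (4*v - 12)/4 = 4 - (-12 + 4*v)/4 = 4 + (3 - v) = 7 - v)
(q(1*(-1)) - 99)*(-68) - 1*(-17045) = ((7 - (-1)) - 99)*(-68) - 1*(-17045) = ((7 - 1*(-1)) - 99)*(-68) + 17045 = ((7 + 1) - 99)*(-68) + 17045 = (8 - 99)*(-68) + 17045 = -91*(-68) + 17045 = 6188 + 17045 = 23233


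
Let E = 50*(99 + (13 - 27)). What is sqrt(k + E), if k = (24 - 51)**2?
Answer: sqrt(4979) ≈ 70.562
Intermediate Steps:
E = 4250 (E = 50*(99 - 14) = 50*85 = 4250)
k = 729 (k = (-27)**2 = 729)
sqrt(k + E) = sqrt(729 + 4250) = sqrt(4979)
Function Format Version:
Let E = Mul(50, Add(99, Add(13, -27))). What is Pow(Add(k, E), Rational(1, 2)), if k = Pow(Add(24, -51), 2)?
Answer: Pow(4979, Rational(1, 2)) ≈ 70.562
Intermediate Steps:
E = 4250 (E = Mul(50, Add(99, -14)) = Mul(50, 85) = 4250)
k = 729 (k = Pow(-27, 2) = 729)
Pow(Add(k, E), Rational(1, 2)) = Pow(Add(729, 4250), Rational(1, 2)) = Pow(4979, Rational(1, 2))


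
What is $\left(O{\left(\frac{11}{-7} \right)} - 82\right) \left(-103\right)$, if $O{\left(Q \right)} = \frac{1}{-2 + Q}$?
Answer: $\frac{211871}{25} \approx 8474.8$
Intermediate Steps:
$\left(O{\left(\frac{11}{-7} \right)} - 82\right) \left(-103\right) = \left(\frac{1}{-2 + \frac{11}{-7}} - 82\right) \left(-103\right) = \left(\frac{1}{-2 + 11 \left(- \frac{1}{7}\right)} - 82\right) \left(-103\right) = \left(\frac{1}{-2 - \frac{11}{7}} - 82\right) \left(-103\right) = \left(\frac{1}{- \frac{25}{7}} - 82\right) \left(-103\right) = \left(- \frac{7}{25} - 82\right) \left(-103\right) = \left(- \frac{2057}{25}\right) \left(-103\right) = \frac{211871}{25}$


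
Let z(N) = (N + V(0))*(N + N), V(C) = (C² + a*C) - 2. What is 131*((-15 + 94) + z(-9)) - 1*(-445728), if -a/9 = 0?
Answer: 482015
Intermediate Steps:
a = 0 (a = -9*0 = 0)
V(C) = -2 + C² (V(C) = (C² + 0*C) - 2 = (C² + 0) - 2 = C² - 2 = -2 + C²)
z(N) = 2*N*(-2 + N) (z(N) = (N + (-2 + 0²))*(N + N) = (N + (-2 + 0))*(2*N) = (N - 2)*(2*N) = (-2 + N)*(2*N) = 2*N*(-2 + N))
131*((-15 + 94) + z(-9)) - 1*(-445728) = 131*((-15 + 94) + 2*(-9)*(-2 - 9)) - 1*(-445728) = 131*(79 + 2*(-9)*(-11)) + 445728 = 131*(79 + 198) + 445728 = 131*277 + 445728 = 36287 + 445728 = 482015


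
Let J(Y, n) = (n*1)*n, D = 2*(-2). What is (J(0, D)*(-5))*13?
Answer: -1040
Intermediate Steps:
D = -4
J(Y, n) = n² (J(Y, n) = n*n = n²)
(J(0, D)*(-5))*13 = ((-4)²*(-5))*13 = (16*(-5))*13 = -80*13 = -1040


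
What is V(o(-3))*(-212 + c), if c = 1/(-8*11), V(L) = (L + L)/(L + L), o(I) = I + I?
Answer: -18657/88 ≈ -212.01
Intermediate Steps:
o(I) = 2*I
V(L) = 1 (V(L) = (2*L)/((2*L)) = (2*L)*(1/(2*L)) = 1)
c = -1/88 (c = 1/(-88) = -1/88 ≈ -0.011364)
V(o(-3))*(-212 + c) = 1*(-212 - 1/88) = 1*(-18657/88) = -18657/88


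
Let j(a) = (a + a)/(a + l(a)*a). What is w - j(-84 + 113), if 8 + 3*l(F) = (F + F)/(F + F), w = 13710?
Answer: 27423/2 ≈ 13712.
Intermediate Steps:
l(F) = -7/3 (l(F) = -8/3 + ((F + F)/(F + F))/3 = -8/3 + ((2*F)/((2*F)))/3 = -8/3 + ((2*F)*(1/(2*F)))/3 = -8/3 + (1/3)*1 = -8/3 + 1/3 = -7/3)
j(a) = -3/2 (j(a) = (a + a)/(a - 7*a/3) = (2*a)/((-4*a/3)) = (2*a)*(-3/(4*a)) = -3/2)
w - j(-84 + 113) = 13710 - 1*(-3/2) = 13710 + 3/2 = 27423/2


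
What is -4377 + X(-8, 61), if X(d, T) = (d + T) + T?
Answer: -4263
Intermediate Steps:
X(d, T) = d + 2*T (X(d, T) = (T + d) + T = d + 2*T)
-4377 + X(-8, 61) = -4377 + (-8 + 2*61) = -4377 + (-8 + 122) = -4377 + 114 = -4263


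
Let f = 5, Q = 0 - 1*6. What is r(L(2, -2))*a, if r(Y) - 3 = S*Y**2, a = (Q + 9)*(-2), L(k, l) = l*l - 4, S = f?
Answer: -18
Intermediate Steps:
Q = -6 (Q = 0 - 6 = -6)
S = 5
L(k, l) = -4 + l**2 (L(k, l) = l**2 - 4 = -4 + l**2)
a = -6 (a = (-6 + 9)*(-2) = 3*(-2) = -6)
r(Y) = 3 + 5*Y**2
r(L(2, -2))*a = (3 + 5*(-4 + (-2)**2)**2)*(-6) = (3 + 5*(-4 + 4)**2)*(-6) = (3 + 5*0**2)*(-6) = (3 + 5*0)*(-6) = (3 + 0)*(-6) = 3*(-6) = -18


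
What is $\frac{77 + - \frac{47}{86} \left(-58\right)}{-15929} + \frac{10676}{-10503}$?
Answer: $- \frac{7361585194}{7193998341} \approx -1.0233$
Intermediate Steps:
$\frac{77 + - \frac{47}{86} \left(-58\right)}{-15929} + \frac{10676}{-10503} = \left(77 + \left(-47\right) \frac{1}{86} \left(-58\right)\right) \left(- \frac{1}{15929}\right) + 10676 \left(- \frac{1}{10503}\right) = \left(77 - - \frac{1363}{43}\right) \left(- \frac{1}{15929}\right) - \frac{10676}{10503} = \left(77 + \frac{1363}{43}\right) \left(- \frac{1}{15929}\right) - \frac{10676}{10503} = \frac{4674}{43} \left(- \frac{1}{15929}\right) - \frac{10676}{10503} = - \frac{4674}{684947} - \frac{10676}{10503} = - \frac{7361585194}{7193998341}$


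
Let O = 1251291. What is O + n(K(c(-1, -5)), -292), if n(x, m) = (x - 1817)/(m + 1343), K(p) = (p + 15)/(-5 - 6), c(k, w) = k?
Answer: 14466155250/11561 ≈ 1.2513e+6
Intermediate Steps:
K(p) = -15/11 - p/11 (K(p) = (15 + p)/(-11) = (15 + p)*(-1/11) = -15/11 - p/11)
n(x, m) = (-1817 + x)/(1343 + m)
O + n(K(c(-1, -5)), -292) = 1251291 + (-1817 + (-15/11 - 1/11*(-1)))/(1343 - 292) = 1251291 + (-1817 + (-15/11 + 1/11))/1051 = 1251291 + (-1817 - 14/11)/1051 = 1251291 + (1/1051)*(-20001/11) = 1251291 - 20001/11561 = 14466155250/11561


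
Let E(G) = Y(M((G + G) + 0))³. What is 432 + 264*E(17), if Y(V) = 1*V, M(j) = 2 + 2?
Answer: 17328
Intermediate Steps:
M(j) = 4
Y(V) = V
E(G) = 64 (E(G) = 4³ = 64)
432 + 264*E(17) = 432 + 264*64 = 432 + 16896 = 17328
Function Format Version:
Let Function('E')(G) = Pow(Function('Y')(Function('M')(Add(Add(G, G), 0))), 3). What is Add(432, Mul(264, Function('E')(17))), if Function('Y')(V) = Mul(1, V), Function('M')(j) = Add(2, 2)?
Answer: 17328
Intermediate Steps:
Function('M')(j) = 4
Function('Y')(V) = V
Function('E')(G) = 64 (Function('E')(G) = Pow(4, 3) = 64)
Add(432, Mul(264, Function('E')(17))) = Add(432, Mul(264, 64)) = Add(432, 16896) = 17328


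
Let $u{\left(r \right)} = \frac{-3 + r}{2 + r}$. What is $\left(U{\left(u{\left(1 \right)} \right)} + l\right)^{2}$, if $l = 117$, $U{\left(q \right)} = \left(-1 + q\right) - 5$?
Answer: $\frac{109561}{9} \approx 12173.0$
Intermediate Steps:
$u{\left(r \right)} = \frac{-3 + r}{2 + r}$
$U{\left(q \right)} = -6 + q$
$\left(U{\left(u{\left(1 \right)} \right)} + l\right)^{2} = \left(\left(-6 + \frac{-3 + 1}{2 + 1}\right) + 117\right)^{2} = \left(\left(-6 + \frac{1}{3} \left(-2\right)\right) + 117\right)^{2} = \left(\left(-6 - \frac{2}{3}\right) + 117\right)^{2} = \left(- \frac{20}{3} + 117\right)^{2} = \left(\frac{331}{3}\right)^{2} = \frac{109561}{9}$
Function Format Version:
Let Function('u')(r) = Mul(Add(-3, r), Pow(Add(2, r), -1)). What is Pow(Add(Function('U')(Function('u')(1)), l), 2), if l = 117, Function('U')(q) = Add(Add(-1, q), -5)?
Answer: Rational(109561, 9) ≈ 12173.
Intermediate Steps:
Function('u')(r) = Mul(Pow(Add(2, r), -1), Add(-3, r))
Function('U')(q) = Add(-6, q)
Pow(Add(Function('U')(Function('u')(1)), l), 2) = Pow(Add(Add(-6, Mul(Pow(Add(2, 1), -1), Add(-3, 1))), 117), 2) = Pow(Add(Add(-6, Mul(Pow(3, -1), -2)), 117), 2) = Pow(Add(Add(-6, Mul(Rational(1, 3), -2)), 117), 2) = Pow(Add(Add(-6, Rational(-2, 3)), 117), 2) = Pow(Add(Rational(-20, 3), 117), 2) = Pow(Rational(331, 3), 2) = Rational(109561, 9)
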